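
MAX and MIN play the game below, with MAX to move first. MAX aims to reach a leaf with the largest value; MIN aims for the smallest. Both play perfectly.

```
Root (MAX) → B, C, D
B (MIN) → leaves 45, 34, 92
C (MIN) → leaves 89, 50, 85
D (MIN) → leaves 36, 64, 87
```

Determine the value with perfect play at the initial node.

B (MIN): min(45, 34, 92) = 34
C (MIN): min(89, 50, 85) = 50
D (MIN): min(36, 64, 87) = 36
Root (MAX): max(34, 50, 36) = 50

50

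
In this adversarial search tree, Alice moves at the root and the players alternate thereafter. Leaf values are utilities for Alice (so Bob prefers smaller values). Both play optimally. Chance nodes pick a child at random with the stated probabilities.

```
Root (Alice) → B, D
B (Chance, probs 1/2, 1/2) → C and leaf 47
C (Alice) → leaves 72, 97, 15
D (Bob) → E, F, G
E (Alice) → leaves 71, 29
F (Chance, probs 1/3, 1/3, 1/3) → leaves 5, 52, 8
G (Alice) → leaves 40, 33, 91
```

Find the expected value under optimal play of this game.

72

C (Alice): max(72, 97, 15) = 97
B (Chance): 1/2·97 + 1/2·47 = 72
E (Alice): max(71, 29) = 71
F (Chance): 1/3·5 + 1/3·52 + 1/3·8 = 21.67
G (Alice): max(40, 33, 91) = 91
D (Bob): min(71, 21.67, 91) = 21.67
Root (Alice): max(72, 21.67) = 72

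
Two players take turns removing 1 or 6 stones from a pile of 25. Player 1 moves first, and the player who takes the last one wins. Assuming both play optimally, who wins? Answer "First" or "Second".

Compute winning (W) and losing (L) positions by backward induction:
i:   0  1  2  3  4  5  6  7  8  9 10 11 12 13 14 15 16 17 18 19 20 21 22 23 24 25
     L  W  L  W  L  W  W  L  W  L  W  L  W  W  L  W  L  W  L  W  W  L  W  L  W  L
Position 25 is L, so the second player wins.

Second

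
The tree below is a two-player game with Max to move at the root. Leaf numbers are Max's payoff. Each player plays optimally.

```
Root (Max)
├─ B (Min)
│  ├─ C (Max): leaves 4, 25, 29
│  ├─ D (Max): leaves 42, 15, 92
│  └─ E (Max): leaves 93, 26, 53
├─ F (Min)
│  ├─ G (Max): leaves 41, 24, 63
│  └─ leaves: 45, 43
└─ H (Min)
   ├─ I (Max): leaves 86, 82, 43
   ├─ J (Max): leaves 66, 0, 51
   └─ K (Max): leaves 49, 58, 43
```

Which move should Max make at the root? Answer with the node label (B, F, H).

H

C (Max): max(4, 25, 29) = 29
D (Max): max(42, 15, 92) = 92
E (Max): max(93, 26, 53) = 93
B (Min): min(29, 92, 93) = 29
G (Max): max(41, 24, 63) = 63
F (Min): min(63, 45, 43) = 43
I (Max): max(86, 82, 43) = 86
J (Max): max(66, 0, 51) = 66
K (Max): max(49, 58, 43) = 58
H (Min): min(86, 66, 58) = 58
Root (Max): max(29, 43, 58) = 58
Max picks the child with the highest value: H (value 58).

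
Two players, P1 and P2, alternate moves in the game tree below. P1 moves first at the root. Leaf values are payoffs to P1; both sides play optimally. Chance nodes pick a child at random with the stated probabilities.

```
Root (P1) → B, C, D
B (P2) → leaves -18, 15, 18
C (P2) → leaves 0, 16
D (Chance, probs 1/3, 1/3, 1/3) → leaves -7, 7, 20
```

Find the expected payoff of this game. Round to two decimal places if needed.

6.67

B (P2): min(-18, 15, 18) = -18
C (P2): min(0, 16) = 0
D (Chance): 1/3·-7 + 1/3·7 + 1/3·20 = 6.67
Root (P1): max(-18, 0, 6.67) = 6.67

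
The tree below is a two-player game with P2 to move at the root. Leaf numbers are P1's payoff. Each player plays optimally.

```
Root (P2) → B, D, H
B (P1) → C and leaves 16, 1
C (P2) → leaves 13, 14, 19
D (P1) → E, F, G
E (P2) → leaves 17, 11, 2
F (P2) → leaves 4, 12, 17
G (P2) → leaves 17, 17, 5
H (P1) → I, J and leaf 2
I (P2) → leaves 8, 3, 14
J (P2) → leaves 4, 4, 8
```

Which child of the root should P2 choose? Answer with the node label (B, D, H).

H

C (P2): min(13, 14, 19) = 13
B (P1): max(13, 16, 1) = 16
E (P2): min(17, 11, 2) = 2
F (P2): min(4, 12, 17) = 4
G (P2): min(17, 17, 5) = 5
D (P1): max(2, 4, 5) = 5
I (P2): min(8, 3, 14) = 3
J (P2): min(4, 4, 8) = 4
H (P1): max(3, 4, 2) = 4
Root (P2): min(16, 5, 4) = 4
P2 picks the child with the lowest value: H (value 4).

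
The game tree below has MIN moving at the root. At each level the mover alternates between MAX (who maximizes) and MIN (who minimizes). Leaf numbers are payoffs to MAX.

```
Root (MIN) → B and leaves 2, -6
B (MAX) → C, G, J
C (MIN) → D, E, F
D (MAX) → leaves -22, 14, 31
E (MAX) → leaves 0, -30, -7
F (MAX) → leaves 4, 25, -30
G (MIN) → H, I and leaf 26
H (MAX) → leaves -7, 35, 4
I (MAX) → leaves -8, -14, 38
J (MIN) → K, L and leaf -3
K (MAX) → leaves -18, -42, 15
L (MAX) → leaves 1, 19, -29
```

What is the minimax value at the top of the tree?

D (MAX): max(-22, 14, 31) = 31
E (MAX): max(0, -30, -7) = 0
F (MAX): max(4, 25, -30) = 25
C (MIN): min(31, 0, 25) = 0
H (MAX): max(-7, 35, 4) = 35
I (MAX): max(-8, -14, 38) = 38
G (MIN): min(35, 38, 26) = 26
K (MAX): max(-18, -42, 15) = 15
L (MAX): max(1, 19, -29) = 19
J (MIN): min(15, 19, -3) = -3
B (MAX): max(0, 26, -3) = 26
Root (MIN): min(26, 2, -6) = -6

-6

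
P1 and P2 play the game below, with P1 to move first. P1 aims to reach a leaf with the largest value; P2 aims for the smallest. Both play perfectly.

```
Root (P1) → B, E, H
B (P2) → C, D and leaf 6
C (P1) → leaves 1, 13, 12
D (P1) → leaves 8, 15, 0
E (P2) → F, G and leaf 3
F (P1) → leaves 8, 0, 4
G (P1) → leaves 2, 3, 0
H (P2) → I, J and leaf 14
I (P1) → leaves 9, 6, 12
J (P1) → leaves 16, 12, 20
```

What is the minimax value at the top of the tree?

12

C (P1): max(1, 13, 12) = 13
D (P1): max(8, 15, 0) = 15
B (P2): min(13, 15, 6) = 6
F (P1): max(8, 0, 4) = 8
G (P1): max(2, 3, 0) = 3
E (P2): min(8, 3, 3) = 3
I (P1): max(9, 6, 12) = 12
J (P1): max(16, 12, 20) = 20
H (P2): min(12, 20, 14) = 12
Root (P1): max(6, 3, 12) = 12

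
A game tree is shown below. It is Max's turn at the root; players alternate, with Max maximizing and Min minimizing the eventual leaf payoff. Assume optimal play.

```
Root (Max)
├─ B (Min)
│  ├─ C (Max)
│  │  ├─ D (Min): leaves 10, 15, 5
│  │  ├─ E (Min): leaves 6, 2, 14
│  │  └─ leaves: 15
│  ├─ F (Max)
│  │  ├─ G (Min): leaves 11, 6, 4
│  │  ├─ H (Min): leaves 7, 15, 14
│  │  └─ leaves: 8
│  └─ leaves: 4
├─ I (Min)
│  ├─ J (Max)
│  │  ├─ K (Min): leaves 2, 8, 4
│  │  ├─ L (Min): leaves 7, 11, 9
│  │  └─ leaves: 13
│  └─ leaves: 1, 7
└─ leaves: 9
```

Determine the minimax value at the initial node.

9

D (Min): min(10, 15, 5) = 5
E (Min): min(6, 2, 14) = 2
C (Max): max(5, 2, 15) = 15
G (Min): min(11, 6, 4) = 4
H (Min): min(7, 15, 14) = 7
F (Max): max(4, 7, 8) = 8
B (Min): min(15, 8, 4) = 4
K (Min): min(2, 8, 4) = 2
L (Min): min(7, 11, 9) = 7
J (Max): max(2, 7, 13) = 13
I (Min): min(13, 1, 7) = 1
Root (Max): max(4, 1, 9) = 9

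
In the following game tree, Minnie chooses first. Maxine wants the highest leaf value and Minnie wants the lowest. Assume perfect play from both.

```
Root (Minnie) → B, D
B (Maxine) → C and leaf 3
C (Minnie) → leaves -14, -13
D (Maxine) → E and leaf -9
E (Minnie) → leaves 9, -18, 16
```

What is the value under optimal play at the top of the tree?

C (Minnie): min(-14, -13) = -14
B (Maxine): max(-14, 3) = 3
E (Minnie): min(9, -18, 16) = -18
D (Maxine): max(-18, -9) = -9
Root (Minnie): min(3, -9) = -9

-9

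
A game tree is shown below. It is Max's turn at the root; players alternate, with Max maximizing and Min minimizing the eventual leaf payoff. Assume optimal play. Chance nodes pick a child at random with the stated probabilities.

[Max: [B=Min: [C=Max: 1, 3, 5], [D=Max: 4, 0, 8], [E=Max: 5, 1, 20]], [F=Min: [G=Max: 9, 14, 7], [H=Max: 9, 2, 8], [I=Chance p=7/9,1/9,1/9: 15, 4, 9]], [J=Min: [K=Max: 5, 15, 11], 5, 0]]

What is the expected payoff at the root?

C (Max): max(1, 3, 5) = 5
D (Max): max(4, 0, 8) = 8
E (Max): max(5, 1, 20) = 20
B (Min): min(5, 8, 20) = 5
G (Max): max(9, 14, 7) = 14
H (Max): max(9, 2, 8) = 9
I (Chance): 7/9·15 + 1/9·4 + 1/9·9 = 13.11
F (Min): min(14, 9, 13.11) = 9
K (Max): max(5, 15, 11) = 15
J (Min): min(15, 5, 0) = 0
Root (Max): max(5, 9, 0) = 9

9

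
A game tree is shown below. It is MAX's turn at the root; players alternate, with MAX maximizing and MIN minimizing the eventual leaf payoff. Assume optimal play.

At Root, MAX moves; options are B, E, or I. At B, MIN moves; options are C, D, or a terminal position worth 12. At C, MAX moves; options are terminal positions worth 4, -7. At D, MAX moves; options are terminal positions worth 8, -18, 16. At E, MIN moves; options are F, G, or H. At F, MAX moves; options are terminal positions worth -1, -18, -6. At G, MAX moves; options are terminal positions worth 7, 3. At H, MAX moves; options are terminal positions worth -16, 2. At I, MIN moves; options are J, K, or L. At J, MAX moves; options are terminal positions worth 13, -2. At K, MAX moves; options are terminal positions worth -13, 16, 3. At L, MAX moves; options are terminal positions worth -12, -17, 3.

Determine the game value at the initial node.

C (MAX): max(4, -7) = 4
D (MAX): max(8, -18, 16) = 16
B (MIN): min(4, 16, 12) = 4
F (MAX): max(-1, -18, -6) = -1
G (MAX): max(7, 3) = 7
H (MAX): max(-16, 2) = 2
E (MIN): min(-1, 7, 2) = -1
J (MAX): max(13, -2) = 13
K (MAX): max(-13, 16, 3) = 16
L (MAX): max(-12, -17, 3) = 3
I (MIN): min(13, 16, 3) = 3
Root (MAX): max(4, -1, 3) = 4

4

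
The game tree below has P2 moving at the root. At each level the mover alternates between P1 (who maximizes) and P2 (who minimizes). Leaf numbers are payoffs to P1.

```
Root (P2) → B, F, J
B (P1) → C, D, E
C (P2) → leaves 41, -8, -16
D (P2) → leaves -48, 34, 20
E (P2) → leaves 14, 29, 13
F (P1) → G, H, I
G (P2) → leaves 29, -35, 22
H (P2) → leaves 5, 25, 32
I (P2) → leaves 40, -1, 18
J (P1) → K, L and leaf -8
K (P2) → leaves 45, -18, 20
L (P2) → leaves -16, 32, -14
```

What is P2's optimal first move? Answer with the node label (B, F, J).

J

C (P2): min(41, -8, -16) = -16
D (P2): min(-48, 34, 20) = -48
E (P2): min(14, 29, 13) = 13
B (P1): max(-16, -48, 13) = 13
G (P2): min(29, -35, 22) = -35
H (P2): min(5, 25, 32) = 5
I (P2): min(40, -1, 18) = -1
F (P1): max(-35, 5, -1) = 5
K (P2): min(45, -18, 20) = -18
L (P2): min(-16, 32, -14) = -16
J (P1): max(-18, -16, -8) = -8
Root (P2): min(13, 5, -8) = -8
P2 picks the child with the lowest value: J (value -8).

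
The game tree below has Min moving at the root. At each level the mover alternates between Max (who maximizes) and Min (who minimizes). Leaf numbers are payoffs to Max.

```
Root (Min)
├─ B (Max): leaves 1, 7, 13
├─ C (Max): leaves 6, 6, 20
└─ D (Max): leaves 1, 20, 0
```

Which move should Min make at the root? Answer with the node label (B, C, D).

B

B (Max): max(1, 7, 13) = 13
C (Max): max(6, 6, 20) = 20
D (Max): max(1, 20, 0) = 20
Root (Min): min(13, 20, 20) = 13
Min picks the child with the lowest value: B (value 13).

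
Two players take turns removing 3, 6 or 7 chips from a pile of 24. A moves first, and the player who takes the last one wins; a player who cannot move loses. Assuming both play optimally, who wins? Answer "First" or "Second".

i:   0  1  2  3  4  5  6  7  8  9 10 11 12 13 14 15 16 17 18 19 20 21 22 23 24
     L  L  L  W  W  W  W  W  W  W  L  L  L  W  W  W  W  W  W  W  L  L  L  W  W
Position 24 is W, so the first player wins.

First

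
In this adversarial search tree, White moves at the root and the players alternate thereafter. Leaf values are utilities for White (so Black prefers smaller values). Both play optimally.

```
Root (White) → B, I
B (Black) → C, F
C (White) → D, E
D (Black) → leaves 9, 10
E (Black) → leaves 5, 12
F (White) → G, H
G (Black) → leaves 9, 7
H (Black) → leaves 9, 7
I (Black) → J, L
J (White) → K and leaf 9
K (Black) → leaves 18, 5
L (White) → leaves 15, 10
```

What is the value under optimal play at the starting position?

D (Black): min(9, 10) = 9
E (Black): min(5, 12) = 5
C (White): max(9, 5) = 9
G (Black): min(9, 7) = 7
H (Black): min(9, 7) = 7
F (White): max(7, 7) = 7
B (Black): min(9, 7) = 7
K (Black): min(18, 5) = 5
J (White): max(5, 9) = 9
L (White): max(15, 10) = 15
I (Black): min(9, 15) = 9
Root (White): max(7, 9) = 9

9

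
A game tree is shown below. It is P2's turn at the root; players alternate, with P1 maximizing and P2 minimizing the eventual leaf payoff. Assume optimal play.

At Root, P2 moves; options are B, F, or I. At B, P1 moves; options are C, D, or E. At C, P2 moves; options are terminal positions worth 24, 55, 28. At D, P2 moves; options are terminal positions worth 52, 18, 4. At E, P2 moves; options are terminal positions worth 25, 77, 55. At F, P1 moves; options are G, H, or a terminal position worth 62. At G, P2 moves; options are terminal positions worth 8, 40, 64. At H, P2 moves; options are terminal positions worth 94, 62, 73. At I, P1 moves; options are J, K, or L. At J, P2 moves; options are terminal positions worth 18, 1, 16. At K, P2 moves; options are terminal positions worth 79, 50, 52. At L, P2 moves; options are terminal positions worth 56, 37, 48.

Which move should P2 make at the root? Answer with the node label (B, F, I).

C (P2): min(24, 55, 28) = 24
D (P2): min(52, 18, 4) = 4
E (P2): min(25, 77, 55) = 25
B (P1): max(24, 4, 25) = 25
G (P2): min(8, 40, 64) = 8
H (P2): min(94, 62, 73) = 62
F (P1): max(8, 62, 62) = 62
J (P2): min(18, 1, 16) = 1
K (P2): min(79, 50, 52) = 50
L (P2): min(56, 37, 48) = 37
I (P1): max(1, 50, 37) = 50
Root (P2): min(25, 62, 50) = 25
P2 picks the child with the lowest value: B (value 25).

B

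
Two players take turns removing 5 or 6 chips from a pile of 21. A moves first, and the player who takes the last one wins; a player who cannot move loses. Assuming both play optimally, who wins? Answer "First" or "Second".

First

Positions where the player to move wins (W) vs loses (L):
i:   0  1  2  3  4  5  6  7  8  9 10 11 12 13 14 15 16 17 18 19 20 21
     L  L  L  L  L  W  W  W  W  W  W  L  L  L  L  L  W  W  W  W  W  W
Position 21 is W, so the first player wins.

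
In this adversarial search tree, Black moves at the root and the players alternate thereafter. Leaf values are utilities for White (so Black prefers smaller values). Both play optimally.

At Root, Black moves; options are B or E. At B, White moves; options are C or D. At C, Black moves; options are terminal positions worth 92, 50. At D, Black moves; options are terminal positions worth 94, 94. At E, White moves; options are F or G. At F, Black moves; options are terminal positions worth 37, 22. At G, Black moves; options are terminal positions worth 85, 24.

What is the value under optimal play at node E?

F: min(37, 22) = 22
G: min(85, 24) = 24
E: max(22, 24) = 24

24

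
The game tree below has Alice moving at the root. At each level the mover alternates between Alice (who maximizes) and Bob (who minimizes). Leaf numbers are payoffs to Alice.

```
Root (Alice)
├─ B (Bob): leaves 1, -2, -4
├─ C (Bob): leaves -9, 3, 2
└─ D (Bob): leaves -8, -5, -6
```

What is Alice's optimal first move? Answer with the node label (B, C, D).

B

B (Bob): min(1, -2, -4) = -4
C (Bob): min(-9, 3, 2) = -9
D (Bob): min(-8, -5, -6) = -8
Root (Alice): max(-4, -9, -8) = -4
Alice picks the child with the highest value: B (value -4).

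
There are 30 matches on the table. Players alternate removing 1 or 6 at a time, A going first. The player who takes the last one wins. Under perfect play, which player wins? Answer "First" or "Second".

Compute winning (W) and losing (L) positions by backward induction:
i:   0  1  2  3  4  5  6  7  8  9 10 11 12 13 14 15 16 17 18 19 20 21 22 23 24 25 26 27 28 29 30
     L  W  L  W  L  W  W  L  W  L  W  L  W  W  L  W  L  W  L  W  W  L  W  L  W  L  W  W  L  W  L
Position 30 is L, so the second player wins.

Second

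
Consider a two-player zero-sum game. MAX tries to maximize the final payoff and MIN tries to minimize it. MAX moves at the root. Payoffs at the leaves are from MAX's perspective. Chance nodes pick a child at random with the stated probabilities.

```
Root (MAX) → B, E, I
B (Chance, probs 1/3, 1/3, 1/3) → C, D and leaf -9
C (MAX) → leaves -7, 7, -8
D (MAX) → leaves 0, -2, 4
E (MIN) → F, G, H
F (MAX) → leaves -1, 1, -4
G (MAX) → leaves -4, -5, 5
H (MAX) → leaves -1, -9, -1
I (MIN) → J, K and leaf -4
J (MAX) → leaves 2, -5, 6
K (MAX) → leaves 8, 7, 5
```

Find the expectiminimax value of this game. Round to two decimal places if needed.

C (MAX): max(-7, 7, -8) = 7
D (MAX): max(0, -2, 4) = 4
B (Chance): 1/3·7 + 1/3·4 + 1/3·-9 = 0.67
F (MAX): max(-1, 1, -4) = 1
G (MAX): max(-4, -5, 5) = 5
H (MAX): max(-1, -9, -1) = -1
E (MIN): min(1, 5, -1) = -1
J (MAX): max(2, -5, 6) = 6
K (MAX): max(8, 7, 5) = 8
I (MIN): min(6, 8, -4) = -4
Root (MAX): max(0.67, -1, -4) = 0.67

0.67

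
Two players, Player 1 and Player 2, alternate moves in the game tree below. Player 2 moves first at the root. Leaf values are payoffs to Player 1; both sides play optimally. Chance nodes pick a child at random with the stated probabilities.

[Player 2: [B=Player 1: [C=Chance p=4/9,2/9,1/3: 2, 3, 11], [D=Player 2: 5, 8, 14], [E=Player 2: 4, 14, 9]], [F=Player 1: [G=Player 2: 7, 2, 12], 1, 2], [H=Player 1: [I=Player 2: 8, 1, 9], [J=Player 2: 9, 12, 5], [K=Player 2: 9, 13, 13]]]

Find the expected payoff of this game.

2

C (Chance): 4/9·2 + 2/9·3 + 1/3·11 = 5.22
D (Player 2): min(5, 8, 14) = 5
E (Player 2): min(4, 14, 9) = 4
B (Player 1): max(5.22, 5, 4) = 5.22
G (Player 2): min(7, 2, 12) = 2
F (Player 1): max(2, 1, 2) = 2
I (Player 2): min(8, 1, 9) = 1
J (Player 2): min(9, 12, 5) = 5
K (Player 2): min(9, 13, 13) = 9
H (Player 1): max(1, 5, 9) = 9
Root (Player 2): min(5.22, 2, 9) = 2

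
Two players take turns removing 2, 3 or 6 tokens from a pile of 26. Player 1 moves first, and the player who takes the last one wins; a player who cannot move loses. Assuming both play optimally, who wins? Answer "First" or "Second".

First

i:   0  1  2  3  4  5  6  7  8  9 10 11 12 13 14 15 16 17 18 19 20 21 22 23 24 25 26
     L  L  W  W  W  L  W  W  W  L  L  W  W  W  L  W  W  W  L  L  W  W  W  L  W  W  W
Position 26 is W, so the first player wins.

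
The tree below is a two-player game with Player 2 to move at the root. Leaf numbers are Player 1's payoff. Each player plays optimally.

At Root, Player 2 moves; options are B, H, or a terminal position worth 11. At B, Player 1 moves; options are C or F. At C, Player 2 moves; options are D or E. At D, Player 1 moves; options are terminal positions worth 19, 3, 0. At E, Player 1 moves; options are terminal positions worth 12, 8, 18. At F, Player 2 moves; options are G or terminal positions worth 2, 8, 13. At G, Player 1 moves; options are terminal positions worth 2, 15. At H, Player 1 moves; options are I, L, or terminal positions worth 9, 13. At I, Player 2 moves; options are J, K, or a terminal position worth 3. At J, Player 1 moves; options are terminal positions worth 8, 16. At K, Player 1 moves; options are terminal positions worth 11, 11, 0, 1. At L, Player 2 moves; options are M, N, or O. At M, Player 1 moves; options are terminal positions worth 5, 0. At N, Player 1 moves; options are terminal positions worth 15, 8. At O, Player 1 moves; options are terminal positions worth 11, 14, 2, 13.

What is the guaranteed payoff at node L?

5

M: max(5, 0) = 5
N: max(15, 8) = 15
O: max(11, 14, 2, 13) = 14
L: min(5, 15, 14) = 5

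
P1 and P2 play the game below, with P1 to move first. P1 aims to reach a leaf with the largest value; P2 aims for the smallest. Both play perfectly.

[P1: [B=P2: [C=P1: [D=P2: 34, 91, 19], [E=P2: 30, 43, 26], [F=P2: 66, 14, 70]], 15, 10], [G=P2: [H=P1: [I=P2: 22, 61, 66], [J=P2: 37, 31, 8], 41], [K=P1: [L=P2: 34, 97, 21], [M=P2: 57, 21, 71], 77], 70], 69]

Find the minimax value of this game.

D (P2): min(34, 91, 19) = 19
E (P2): min(30, 43, 26) = 26
F (P2): min(66, 14, 70) = 14
C (P1): max(19, 26, 14) = 26
B (P2): min(26, 15, 10) = 10
I (P2): min(22, 61, 66) = 22
J (P2): min(37, 31, 8) = 8
H (P1): max(22, 8, 41) = 41
L (P2): min(34, 97, 21) = 21
M (P2): min(57, 21, 71) = 21
K (P1): max(21, 21, 77) = 77
G (P2): min(41, 77, 70) = 41
Root (P1): max(10, 41, 69) = 69

69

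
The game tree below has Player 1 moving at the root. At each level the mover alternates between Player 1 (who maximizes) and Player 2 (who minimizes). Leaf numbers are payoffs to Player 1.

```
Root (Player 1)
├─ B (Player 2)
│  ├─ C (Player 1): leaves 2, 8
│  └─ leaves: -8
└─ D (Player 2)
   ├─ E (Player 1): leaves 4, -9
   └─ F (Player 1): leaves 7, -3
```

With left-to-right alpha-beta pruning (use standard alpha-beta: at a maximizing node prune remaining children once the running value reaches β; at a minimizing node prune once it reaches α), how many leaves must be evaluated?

C [α=-∞,β=+∞]: v=8
B [α=-∞,β=+∞]: v=-8
E [α=-8,β=+∞]: v=4
F [α=-8,β=4]: v=7 after child 1 ≥ β → β-cutoff, skip 1
D [α=-8,β=+∞]: v=4
Root [α=-∞,β=+∞]: v=4
Leaves evaluated: 6 of 7.

6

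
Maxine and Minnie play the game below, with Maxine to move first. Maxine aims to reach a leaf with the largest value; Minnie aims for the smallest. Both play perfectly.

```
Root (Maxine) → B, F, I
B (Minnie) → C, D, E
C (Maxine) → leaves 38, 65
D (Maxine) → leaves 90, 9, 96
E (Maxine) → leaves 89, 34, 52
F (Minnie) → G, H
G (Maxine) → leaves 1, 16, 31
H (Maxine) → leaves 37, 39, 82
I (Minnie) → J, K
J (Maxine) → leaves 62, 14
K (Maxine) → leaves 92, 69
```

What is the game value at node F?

G: max(1, 16, 31) = 31
H: max(37, 39, 82) = 82
F: min(31, 82) = 31

31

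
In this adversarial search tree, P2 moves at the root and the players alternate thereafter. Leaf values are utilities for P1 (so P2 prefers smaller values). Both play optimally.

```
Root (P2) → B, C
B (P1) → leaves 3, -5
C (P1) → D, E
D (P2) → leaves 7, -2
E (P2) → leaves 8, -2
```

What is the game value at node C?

-2

D: min(7, -2) = -2
E: min(8, -2) = -2
C: max(-2, -2) = -2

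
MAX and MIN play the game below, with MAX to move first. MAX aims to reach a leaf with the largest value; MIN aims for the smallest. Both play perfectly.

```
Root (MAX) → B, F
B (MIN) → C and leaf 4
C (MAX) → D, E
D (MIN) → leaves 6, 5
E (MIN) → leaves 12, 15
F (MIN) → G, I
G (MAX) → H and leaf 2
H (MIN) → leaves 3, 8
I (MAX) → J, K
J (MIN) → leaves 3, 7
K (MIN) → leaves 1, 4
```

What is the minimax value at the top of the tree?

4

D (MIN): min(6, 5) = 5
E (MIN): min(12, 15) = 12
C (MAX): max(5, 12) = 12
B (MIN): min(12, 4) = 4
H (MIN): min(3, 8) = 3
G (MAX): max(3, 2) = 3
J (MIN): min(3, 7) = 3
K (MIN): min(1, 4) = 1
I (MAX): max(3, 1) = 3
F (MIN): min(3, 3) = 3
Root (MAX): max(4, 3) = 4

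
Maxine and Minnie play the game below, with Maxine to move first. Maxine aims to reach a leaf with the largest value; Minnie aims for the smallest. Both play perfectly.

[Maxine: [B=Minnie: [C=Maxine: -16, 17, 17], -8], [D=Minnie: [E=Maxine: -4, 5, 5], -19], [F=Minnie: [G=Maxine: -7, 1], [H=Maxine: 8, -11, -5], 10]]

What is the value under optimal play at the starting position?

C (Maxine): max(-16, 17, 17) = 17
B (Minnie): min(17, -8) = -8
E (Maxine): max(-4, 5, 5) = 5
D (Minnie): min(5, -19) = -19
G (Maxine): max(-7, 1) = 1
H (Maxine): max(8, -11, -5) = 8
F (Minnie): min(1, 8, 10) = 1
Root (Maxine): max(-8, -19, 1) = 1

1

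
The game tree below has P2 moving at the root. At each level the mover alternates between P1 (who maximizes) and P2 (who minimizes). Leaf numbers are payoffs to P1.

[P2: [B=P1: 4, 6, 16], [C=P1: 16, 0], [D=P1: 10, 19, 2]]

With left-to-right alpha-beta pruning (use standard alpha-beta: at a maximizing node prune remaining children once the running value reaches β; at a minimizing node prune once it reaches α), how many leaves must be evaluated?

B [α=-∞,β=+∞]: v=16
C [α=-∞,β=16]: v=16 after child 1 ≥ β → β-cutoff, skip 1
D [α=-∞,β=16]: v=19 after child 2 ≥ β → β-cutoff, skip 1
Root [α=-∞,β=+∞]: v=16
Leaves evaluated: 6 of 8.

6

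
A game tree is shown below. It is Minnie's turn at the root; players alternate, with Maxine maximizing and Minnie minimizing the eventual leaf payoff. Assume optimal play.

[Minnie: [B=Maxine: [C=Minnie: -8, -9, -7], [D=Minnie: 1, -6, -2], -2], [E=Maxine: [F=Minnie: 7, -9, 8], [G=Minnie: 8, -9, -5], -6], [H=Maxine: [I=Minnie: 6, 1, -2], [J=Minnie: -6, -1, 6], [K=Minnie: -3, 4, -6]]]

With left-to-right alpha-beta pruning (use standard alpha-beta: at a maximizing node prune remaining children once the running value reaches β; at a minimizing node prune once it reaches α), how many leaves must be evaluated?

C [α=-∞,β=+∞]: v=-9
D [α=-9,β=+∞]: v=-6
B [α=-∞,β=+∞]: v=-2
F [α=-∞,β=-2]: v=-9
G [α=-9,β=-2]: v=-9 after child 2 ≤ α → α-cutoff, skip 1
E [α=-∞,β=-2]: v=-6
I [α=-∞,β=-6]: v=-2
H [α=-∞,β=-6]: v=-2 after child 1 ≥ β → β-cutoff, skip 2
Root [α=-∞,β=+∞]: v=-6
Leaves evaluated: 16 of 23.

16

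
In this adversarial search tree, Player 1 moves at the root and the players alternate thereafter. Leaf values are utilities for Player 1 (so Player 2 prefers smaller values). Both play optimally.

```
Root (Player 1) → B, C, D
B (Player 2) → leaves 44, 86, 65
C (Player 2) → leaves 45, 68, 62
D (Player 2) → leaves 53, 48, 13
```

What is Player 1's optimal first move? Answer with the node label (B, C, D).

B (Player 2): min(44, 86, 65) = 44
C (Player 2): min(45, 68, 62) = 45
D (Player 2): min(53, 48, 13) = 13
Root (Player 1): max(44, 45, 13) = 45
Player 1 picks the child with the highest value: C (value 45).

C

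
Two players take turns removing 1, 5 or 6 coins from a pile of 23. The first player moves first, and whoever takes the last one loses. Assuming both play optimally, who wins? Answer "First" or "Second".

Second

W/L table (W = player to move can force a win):
i:   0  1  2  3  4  5  6  7  8  9 10 11 12 13 14 15 16 17 18 19 20 21 22 23
     W  L  W  L  W  L  W  W  W  W  W  W  L  W  L  W  L  W  W  W  W  W  W  L
Position 23 is L, so the second player wins.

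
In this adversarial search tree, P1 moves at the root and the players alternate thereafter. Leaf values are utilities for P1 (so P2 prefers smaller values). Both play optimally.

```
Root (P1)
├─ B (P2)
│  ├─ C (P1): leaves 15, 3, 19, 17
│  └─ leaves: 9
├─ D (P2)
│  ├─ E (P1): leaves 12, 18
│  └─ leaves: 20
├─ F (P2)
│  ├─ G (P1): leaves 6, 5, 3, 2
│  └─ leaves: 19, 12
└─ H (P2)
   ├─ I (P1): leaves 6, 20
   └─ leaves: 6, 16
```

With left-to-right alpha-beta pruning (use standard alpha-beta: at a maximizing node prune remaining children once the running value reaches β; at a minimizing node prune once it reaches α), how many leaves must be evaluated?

C [α=-∞,β=+∞]: v=19
B [α=-∞,β=+∞]: v=9
E [α=9,β=+∞]: v=18
D [α=9,β=+∞]: v=18
G [α=18,β=+∞]: v=6
F [α=18,β=+∞]: v=6 after child 1 ≤ α → α-cutoff, skip 2
I [α=18,β=+∞]: v=20
H [α=18,β=+∞]: v=6 after child 2 ≤ α → α-cutoff, skip 1
Root [α=-∞,β=+∞]: v=18
Leaves evaluated: 15 of 18.

15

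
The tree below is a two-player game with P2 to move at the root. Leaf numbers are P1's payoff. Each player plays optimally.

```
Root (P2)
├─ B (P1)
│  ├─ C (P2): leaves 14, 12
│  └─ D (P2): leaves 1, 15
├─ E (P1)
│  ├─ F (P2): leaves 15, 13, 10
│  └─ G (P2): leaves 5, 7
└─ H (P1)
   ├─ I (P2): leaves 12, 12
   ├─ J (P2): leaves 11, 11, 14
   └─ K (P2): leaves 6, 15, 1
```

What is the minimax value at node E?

10

F: min(15, 13, 10) = 10
G: min(5, 7) = 5
E: max(10, 5) = 10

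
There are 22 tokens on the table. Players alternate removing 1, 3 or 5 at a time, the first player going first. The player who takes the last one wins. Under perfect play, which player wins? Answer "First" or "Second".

Second

Positions where the player to move wins (W) vs loses (L):
i:   0  1  2  3  4  5  6  7  8  9 10 11 12 13 14 15 16 17 18 19 20 21 22
     L  W  L  W  L  W  L  W  L  W  L  W  L  W  L  W  L  W  L  W  L  W  L
Position 22 is L, so the second player wins.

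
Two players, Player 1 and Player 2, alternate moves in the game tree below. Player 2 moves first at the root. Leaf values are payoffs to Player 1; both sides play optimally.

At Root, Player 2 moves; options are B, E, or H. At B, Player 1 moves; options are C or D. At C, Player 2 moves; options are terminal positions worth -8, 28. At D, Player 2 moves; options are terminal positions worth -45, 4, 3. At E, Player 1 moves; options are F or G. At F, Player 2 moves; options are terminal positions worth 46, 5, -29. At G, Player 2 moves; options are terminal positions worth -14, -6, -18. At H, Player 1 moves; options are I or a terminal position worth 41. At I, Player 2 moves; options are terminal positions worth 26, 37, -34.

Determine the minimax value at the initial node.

-18

C (Player 2): min(-8, 28) = -8
D (Player 2): min(-45, 4, 3) = -45
B (Player 1): max(-8, -45) = -8
F (Player 2): min(46, 5, -29) = -29
G (Player 2): min(-14, -6, -18) = -18
E (Player 1): max(-29, -18) = -18
I (Player 2): min(26, 37, -34) = -34
H (Player 1): max(-34, 41) = 41
Root (Player 2): min(-8, -18, 41) = -18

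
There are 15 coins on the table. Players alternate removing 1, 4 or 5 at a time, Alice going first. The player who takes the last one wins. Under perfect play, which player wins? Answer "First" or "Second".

Positions where the player to move wins (W) vs loses (L):
i:   0  1  2  3  4  5  6  7  8  9 10 11 12 13 14 15
     L  W  L  W  W  W  W  W  L  W  L  W  W  W  W  W
Position 15 is W, so the first player wins.

First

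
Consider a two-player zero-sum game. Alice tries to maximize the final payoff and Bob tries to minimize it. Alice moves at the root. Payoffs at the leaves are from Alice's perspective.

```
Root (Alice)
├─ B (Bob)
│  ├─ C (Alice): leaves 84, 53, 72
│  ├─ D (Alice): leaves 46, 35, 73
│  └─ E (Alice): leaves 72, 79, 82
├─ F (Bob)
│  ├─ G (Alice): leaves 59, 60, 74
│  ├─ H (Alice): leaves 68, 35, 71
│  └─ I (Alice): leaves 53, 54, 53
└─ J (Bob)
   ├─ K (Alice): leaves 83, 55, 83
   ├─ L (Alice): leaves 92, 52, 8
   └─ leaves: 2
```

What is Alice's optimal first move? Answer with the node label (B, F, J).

B

C (Alice): max(84, 53, 72) = 84
D (Alice): max(46, 35, 73) = 73
E (Alice): max(72, 79, 82) = 82
B (Bob): min(84, 73, 82) = 73
G (Alice): max(59, 60, 74) = 74
H (Alice): max(68, 35, 71) = 71
I (Alice): max(53, 54, 53) = 54
F (Bob): min(74, 71, 54) = 54
K (Alice): max(83, 55, 83) = 83
L (Alice): max(92, 52, 8) = 92
J (Bob): min(83, 92, 2) = 2
Root (Alice): max(73, 54, 2) = 73
Alice picks the child with the highest value: B (value 73).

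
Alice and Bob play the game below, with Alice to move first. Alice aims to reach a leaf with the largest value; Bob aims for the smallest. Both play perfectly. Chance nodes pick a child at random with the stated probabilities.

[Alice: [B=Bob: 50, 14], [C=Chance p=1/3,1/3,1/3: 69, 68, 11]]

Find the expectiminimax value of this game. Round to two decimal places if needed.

49.33

B (Bob): min(50, 14) = 14
C (Chance): 1/3·69 + 1/3·68 + 1/3·11 = 49.33
Root (Alice): max(14, 49.33) = 49.33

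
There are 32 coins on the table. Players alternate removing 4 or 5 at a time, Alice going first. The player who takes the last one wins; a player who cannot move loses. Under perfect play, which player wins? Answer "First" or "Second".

First

Compute winning (W) and losing (L) positions by backward induction:
i:   0  1  2  3  4  5  6  7  8  9 10 11 12 13 14 15 16 17 18 19 20 21 22 23 24 25 26 27 28 29 30 31 32
     L  L  L  L  W  W  W  W  W  L  L  L  L  W  W  W  W  W  L  L  L  L  W  W  W  W  W  L  L  L  L  W  W
Position 32 is W, so the first player wins.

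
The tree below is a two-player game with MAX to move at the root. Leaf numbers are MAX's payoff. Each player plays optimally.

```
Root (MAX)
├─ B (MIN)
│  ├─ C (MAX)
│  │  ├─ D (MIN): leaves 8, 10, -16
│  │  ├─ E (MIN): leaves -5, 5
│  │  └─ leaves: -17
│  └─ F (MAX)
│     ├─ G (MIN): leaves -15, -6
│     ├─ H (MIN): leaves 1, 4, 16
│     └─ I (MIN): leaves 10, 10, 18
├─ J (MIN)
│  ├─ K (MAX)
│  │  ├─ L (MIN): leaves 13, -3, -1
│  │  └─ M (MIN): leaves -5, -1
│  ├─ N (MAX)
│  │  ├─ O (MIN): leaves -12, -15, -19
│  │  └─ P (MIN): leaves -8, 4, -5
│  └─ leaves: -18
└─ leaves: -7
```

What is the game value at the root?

D (MIN): min(8, 10, -16) = -16
E (MIN): min(-5, 5) = -5
C (MAX): max(-16, -5, -17) = -5
G (MIN): min(-15, -6) = -15
H (MIN): min(1, 4, 16) = 1
I (MIN): min(10, 10, 18) = 10
F (MAX): max(-15, 1, 10) = 10
B (MIN): min(-5, 10) = -5
L (MIN): min(13, -3, -1) = -3
M (MIN): min(-5, -1) = -5
K (MAX): max(-3, -5) = -3
O (MIN): min(-12, -15, -19) = -19
P (MIN): min(-8, 4, -5) = -8
N (MAX): max(-19, -8) = -8
J (MIN): min(-3, -8, -18) = -18
Root (MAX): max(-5, -18, -7) = -5

-5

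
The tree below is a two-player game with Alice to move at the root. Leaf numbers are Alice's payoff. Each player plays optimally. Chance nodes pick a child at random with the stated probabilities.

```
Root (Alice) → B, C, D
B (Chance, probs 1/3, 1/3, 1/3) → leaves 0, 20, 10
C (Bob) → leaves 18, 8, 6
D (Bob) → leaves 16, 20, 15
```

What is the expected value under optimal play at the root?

B (Chance): 1/3·0 + 1/3·20 + 1/3·10 = 10
C (Bob): min(18, 8, 6) = 6
D (Bob): min(16, 20, 15) = 15
Root (Alice): max(10, 6, 15) = 15

15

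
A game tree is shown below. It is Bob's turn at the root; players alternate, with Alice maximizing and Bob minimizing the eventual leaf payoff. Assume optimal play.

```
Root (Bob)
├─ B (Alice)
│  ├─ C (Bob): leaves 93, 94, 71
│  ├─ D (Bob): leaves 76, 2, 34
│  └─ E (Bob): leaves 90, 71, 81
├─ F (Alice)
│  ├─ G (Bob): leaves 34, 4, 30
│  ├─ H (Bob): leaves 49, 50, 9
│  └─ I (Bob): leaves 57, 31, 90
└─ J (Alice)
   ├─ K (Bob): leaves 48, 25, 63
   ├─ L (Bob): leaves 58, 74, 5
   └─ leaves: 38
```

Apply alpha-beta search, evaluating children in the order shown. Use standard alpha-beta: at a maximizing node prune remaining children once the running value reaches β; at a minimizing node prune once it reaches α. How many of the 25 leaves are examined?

C [α=-∞,β=+∞]: v=71
D [α=71,β=+∞]: v=2 after child 2 ≤ α → α-cutoff, skip 1
E [α=71,β=+∞]: v=71 after child 2 ≤ α → α-cutoff, skip 1
B [α=-∞,β=+∞]: v=71
G [α=-∞,β=71]: v=4
H [α=4,β=71]: v=9
I [α=9,β=71]: v=31
F [α=-∞,β=71]: v=31
K [α=-∞,β=31]: v=25
L [α=25,β=31]: v=5
J [α=-∞,β=31]: v=38
Root [α=-∞,β=+∞]: v=31
Leaves evaluated: 23 of 25.

23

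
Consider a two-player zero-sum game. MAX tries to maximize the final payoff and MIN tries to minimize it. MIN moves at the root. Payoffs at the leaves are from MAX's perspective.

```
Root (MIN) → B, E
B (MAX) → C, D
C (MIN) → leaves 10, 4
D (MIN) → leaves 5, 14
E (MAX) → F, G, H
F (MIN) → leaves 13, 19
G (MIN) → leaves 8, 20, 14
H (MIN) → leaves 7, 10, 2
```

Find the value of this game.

C (MIN): min(10, 4) = 4
D (MIN): min(5, 14) = 5
B (MAX): max(4, 5) = 5
F (MIN): min(13, 19) = 13
G (MIN): min(8, 20, 14) = 8
H (MIN): min(7, 10, 2) = 2
E (MAX): max(13, 8, 2) = 13
Root (MIN): min(5, 13) = 5

5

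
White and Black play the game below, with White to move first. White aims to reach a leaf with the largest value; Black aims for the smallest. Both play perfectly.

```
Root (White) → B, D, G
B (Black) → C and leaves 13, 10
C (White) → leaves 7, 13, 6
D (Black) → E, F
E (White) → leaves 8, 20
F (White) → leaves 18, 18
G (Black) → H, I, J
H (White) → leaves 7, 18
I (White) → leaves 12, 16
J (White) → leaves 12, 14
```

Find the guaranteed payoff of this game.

18

C (White): max(7, 13, 6) = 13
B (Black): min(13, 13, 10) = 10
E (White): max(8, 20) = 20
F (White): max(18, 18) = 18
D (Black): min(20, 18) = 18
H (White): max(7, 18) = 18
I (White): max(12, 16) = 16
J (White): max(12, 14) = 14
G (Black): min(18, 16, 14) = 14
Root (White): max(10, 18, 14) = 18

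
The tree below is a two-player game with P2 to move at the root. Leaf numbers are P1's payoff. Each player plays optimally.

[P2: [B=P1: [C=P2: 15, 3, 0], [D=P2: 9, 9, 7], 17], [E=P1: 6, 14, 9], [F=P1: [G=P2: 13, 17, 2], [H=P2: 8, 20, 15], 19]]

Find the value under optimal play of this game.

14

C (P2): min(15, 3, 0) = 0
D (P2): min(9, 9, 7) = 7
B (P1): max(0, 7, 17) = 17
E (P1): max(6, 14, 9) = 14
G (P2): min(13, 17, 2) = 2
H (P2): min(8, 20, 15) = 8
F (P1): max(2, 8, 19) = 19
Root (P2): min(17, 14, 19) = 14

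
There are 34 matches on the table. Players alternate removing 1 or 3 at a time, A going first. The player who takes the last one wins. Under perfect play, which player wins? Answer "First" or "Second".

Second

W/L table (W = player to move can force a win):
i:   0  1  2  3  4  5  6  7  8  9 10 11 12 13 14 15 16 17 18 19 20 21 22 23 24 25 26 27 28 29 30 31 32 33 34
     L  W  L  W  L  W  L  W  L  W  L  W  L  W  L  W  L  W  L  W  L  W  L  W  L  W  L  W  L  W  L  W  L  W  L
Position 34 is L, so the second player wins.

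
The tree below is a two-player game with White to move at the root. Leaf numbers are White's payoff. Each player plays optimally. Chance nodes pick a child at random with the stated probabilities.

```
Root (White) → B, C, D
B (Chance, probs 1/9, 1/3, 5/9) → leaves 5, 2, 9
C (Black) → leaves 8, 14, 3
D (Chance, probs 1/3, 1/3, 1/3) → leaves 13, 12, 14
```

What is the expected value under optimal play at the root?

B (Chance): 1/9·5 + 1/3·2 + 5/9·9 = 6.22
C (Black): min(8, 14, 3) = 3
D (Chance): 1/3·13 + 1/3·12 + 1/3·14 = 13
Root (White): max(6.22, 3, 13) = 13

13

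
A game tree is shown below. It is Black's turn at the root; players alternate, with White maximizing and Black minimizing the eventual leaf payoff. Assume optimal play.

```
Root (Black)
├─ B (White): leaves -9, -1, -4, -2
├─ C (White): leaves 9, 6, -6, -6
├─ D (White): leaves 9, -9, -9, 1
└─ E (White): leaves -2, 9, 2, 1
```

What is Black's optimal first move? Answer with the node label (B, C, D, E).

B

B (White): max(-9, -1, -4, -2) = -1
C (White): max(9, 6, -6, -6) = 9
D (White): max(9, -9, -9, 1) = 9
E (White): max(-2, 9, 2, 1) = 9
Root (Black): min(-1, 9, 9, 9) = -1
Black picks the child with the lowest value: B (value -1).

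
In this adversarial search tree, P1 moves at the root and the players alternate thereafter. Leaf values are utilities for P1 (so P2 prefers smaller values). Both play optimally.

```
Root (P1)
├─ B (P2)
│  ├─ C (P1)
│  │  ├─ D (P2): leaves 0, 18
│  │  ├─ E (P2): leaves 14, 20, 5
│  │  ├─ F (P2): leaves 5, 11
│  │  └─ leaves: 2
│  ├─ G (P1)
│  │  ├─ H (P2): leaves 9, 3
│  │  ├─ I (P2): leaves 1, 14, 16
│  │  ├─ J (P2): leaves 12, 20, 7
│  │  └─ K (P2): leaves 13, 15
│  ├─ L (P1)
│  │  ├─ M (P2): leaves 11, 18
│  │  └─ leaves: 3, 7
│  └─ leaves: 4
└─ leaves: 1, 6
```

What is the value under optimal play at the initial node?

D (P2): min(0, 18) = 0
E (P2): min(14, 20, 5) = 5
F (P2): min(5, 11) = 5
C (P1): max(0, 5, 5, 2) = 5
H (P2): min(9, 3) = 3
I (P2): min(1, 14, 16) = 1
J (P2): min(12, 20, 7) = 7
K (P2): min(13, 15) = 13
G (P1): max(3, 1, 7, 13) = 13
M (P2): min(11, 18) = 11
L (P1): max(11, 3, 7) = 11
B (P2): min(5, 13, 11, 4) = 4
Root (P1): max(4, 1, 6) = 6

6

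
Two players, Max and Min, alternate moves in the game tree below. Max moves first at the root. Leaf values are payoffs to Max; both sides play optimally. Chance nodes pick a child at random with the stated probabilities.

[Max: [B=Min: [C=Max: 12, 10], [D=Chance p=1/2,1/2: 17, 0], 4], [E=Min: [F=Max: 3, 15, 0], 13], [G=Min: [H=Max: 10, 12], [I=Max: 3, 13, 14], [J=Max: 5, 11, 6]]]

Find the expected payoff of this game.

13

C (Max): max(12, 10) = 12
D (Chance): 1/2·17 + 1/2·0 = 8.5
B (Min): min(12, 8.5, 4) = 4
F (Max): max(3, 15, 0) = 15
E (Min): min(15, 13) = 13
H (Max): max(10, 12) = 12
I (Max): max(3, 13, 14) = 14
J (Max): max(5, 11, 6) = 11
G (Min): min(12, 14, 11) = 11
Root (Max): max(4, 13, 11) = 13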